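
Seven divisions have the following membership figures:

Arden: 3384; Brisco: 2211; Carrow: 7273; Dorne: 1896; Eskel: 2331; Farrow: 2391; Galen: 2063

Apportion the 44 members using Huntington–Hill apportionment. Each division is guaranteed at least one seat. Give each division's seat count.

Arden=7; Brisco=4; Carrow=15; Dorne=4; Eskel=5; Farrow=5; Galen=4

With divisor 498: modified quotas Arden 6.795, Brisco 4.440, Carrow 14.604, Dorne 3.807, Eskel 4.681, Farrow 4.801, Galen 4.143.
Geometric-mean thresholds: Arden √(6·7)=6.481, Brisco √(4·5)=4.472, Carrow √(14·15)=14.491, Dorne √(3·4)=3.464, Eskel √(4·5)=4.472, Farrow √(4·5)=4.472, Galen √(4·5)=4.472.
Each quota rounded against its threshold gives Arden 7, Brisco 4, Carrow 15, Dorne 4, Eskel 5, Farrow 5, Galen 4 (total 44).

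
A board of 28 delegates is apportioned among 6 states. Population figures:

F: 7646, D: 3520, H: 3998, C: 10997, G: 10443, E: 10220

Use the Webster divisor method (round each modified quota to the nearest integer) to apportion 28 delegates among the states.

Standard divisor 46824/28 ≈ 1672.286; standard quotas: F 4.572, D 2.105, H 2.391, C 6.576, G 6.245, E 6.111.
Rounding to the nearest integer gives F 5, D 2, H 2, C 7, G 6, E 6 — total 28, matching the house size, so no adjustment is needed.

F 5; D 2; H 2; C 7; G 6; E 6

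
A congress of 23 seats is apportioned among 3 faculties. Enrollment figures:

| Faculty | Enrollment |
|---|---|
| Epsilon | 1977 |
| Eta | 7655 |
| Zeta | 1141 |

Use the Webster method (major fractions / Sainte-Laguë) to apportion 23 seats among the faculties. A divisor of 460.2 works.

Epsilon=4; Eta=17; Zeta=2

With modified divisor 460.2: modified quotas Epsilon 4.296, Eta 16.634, Zeta 2.479.
Rounding to the nearest integer: Epsilon 4, Eta 17, Zeta 2 (total 23).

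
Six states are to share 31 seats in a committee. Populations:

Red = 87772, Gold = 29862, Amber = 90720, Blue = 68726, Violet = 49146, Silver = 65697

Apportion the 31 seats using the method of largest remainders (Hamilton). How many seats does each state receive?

Red 7; Gold 2; Amber 7; Blue 6; Violet 4; Silver 5

Total 391923; standard divisor 391923/31 ≈ 12642.677.
Standard quotas: Red 6.9425, Gold 2.3620, Amber 7.1757, Blue 5.4360, Violet 3.8873, Silver 5.1964.
Lower quotas: Red 6, Gold 2, Amber 7, Blue 5, Violet 3, Silver 5 (sum 28, leaving 3 seats).
Remainders in descending order: Red 0.9425, Violet 0.8873, Blue 0.4360, Gold 0.3620, Silver 0.1964, Amber 0.1757.
Largest remainders: Red, Violet, Blue receive the extra seats.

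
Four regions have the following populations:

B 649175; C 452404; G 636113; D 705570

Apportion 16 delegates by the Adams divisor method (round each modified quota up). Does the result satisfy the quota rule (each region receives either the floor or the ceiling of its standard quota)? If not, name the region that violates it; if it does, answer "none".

none

Standard quotas: B 4.251, C 2.963, G 4.166, D 4.621.
Adams allocation: B 4, C 3, G 4, D 5.
Every allocation lies between the lower and upper quota.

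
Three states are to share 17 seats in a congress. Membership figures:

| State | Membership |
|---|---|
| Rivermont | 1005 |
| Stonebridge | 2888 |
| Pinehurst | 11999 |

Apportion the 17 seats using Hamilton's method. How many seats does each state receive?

Rivermont 1, Stonebridge 3, Pinehurst 13

Total 15892; standard divisor 15892/17 ≈ 934.824.
Standard quotas: Rivermont 1.0751, Stonebridge 3.0894, Pinehurst 12.8356.
Lower quotas: Rivermont 1, Stonebridge 3, Pinehurst 12 (sum 16, leaving 1 seat).
Remainders in descending order: Pinehurst 0.8356, Stonebridge 0.0894, Rivermont 0.0751.
The surplus seat goes to Pinehurst.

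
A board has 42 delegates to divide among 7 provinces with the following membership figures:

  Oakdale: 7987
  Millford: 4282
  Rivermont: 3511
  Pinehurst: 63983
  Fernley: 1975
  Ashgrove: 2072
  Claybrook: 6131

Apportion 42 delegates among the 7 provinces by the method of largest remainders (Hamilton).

Oakdale=4, Millford=2, Rivermont=1, Pinehurst=30, Fernley=1, Ashgrove=1, Claybrook=3

The standard divisor is 89941/42 ≈ 2141.452.
Standard quotas: Oakdale 3.7297, Millford 1.9996, Rivermont 1.6395, Pinehurst 29.8783, Fernley 0.9223, Ashgrove 0.9676, Claybrook 2.8630.
Lower quotas: Oakdale 3, Millford 1, Rivermont 1, Pinehurst 29, Fernley 0, Ashgrove 0, Claybrook 2 (sum 36, leaving 6 seats).
Remainders in descending order: Millford 0.9996, Ashgrove 0.9676, Fernley 0.9223, Pinehurst 0.8783, Claybrook 0.8630, Oakdale 0.7297, Rivermont 0.6395.
The surplus seats go to Millford, Ashgrove, Fernley, Pinehurst, Claybrook, Oakdale.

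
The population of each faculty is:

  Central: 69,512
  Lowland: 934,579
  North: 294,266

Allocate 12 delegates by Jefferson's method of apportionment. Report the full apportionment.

Standard divisor 1298357/12 ≈ 108196.417; standard quotas: Central 0.642, Lowland 8.638, North 2.720.
Rounding down gives 0, 8, 2 = 10 seats, so the divisor must be adjusted.
With modified divisor 95800: modified quotas Central 0.726, Lowland 9.756, North 3.072.
Rounding down: Central 0, Lowland 9, North 3 (total 12).

Central=0, Lowland=9, North=3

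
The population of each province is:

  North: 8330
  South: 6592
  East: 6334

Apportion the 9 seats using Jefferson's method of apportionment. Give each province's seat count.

Standard divisor 21256/9 ≈ 2361.778; standard quotas: North 3.527, South 2.791, East 2.682.
Rounding down gives 3, 2, 2 = 7 seats, so the divisor must be adjusted.
With modified divisor 2097: modified quotas North 3.972, South 3.144, East 3.021.
Rounding down: North 3, South 3, East 3 (total 9).

North=3; South=3; East=3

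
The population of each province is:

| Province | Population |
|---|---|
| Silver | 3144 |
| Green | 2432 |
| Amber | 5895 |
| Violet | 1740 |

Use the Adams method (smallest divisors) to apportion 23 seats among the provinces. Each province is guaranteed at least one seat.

Silver=6; Green=4; Amber=10; Violet=3

Standard divisor 13211/23 ≈ 574.391; standard quotas: Silver 5.474, Green 4.234, Amber 10.263, Violet 3.029.
Rounding up gives 6, 5, 11, 4 = 26 seats, so the divisor must be adjusted.
With modified divisor 620: modified quotas Silver 5.071, Green 3.923, Amber 9.508, Violet 2.806.
Rounding up: Silver 6, Green 4, Amber 10, Violet 3 (total 23).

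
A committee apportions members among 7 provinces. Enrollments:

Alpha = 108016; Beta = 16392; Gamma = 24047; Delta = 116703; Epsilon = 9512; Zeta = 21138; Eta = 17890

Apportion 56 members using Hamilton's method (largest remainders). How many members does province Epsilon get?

2

Total 313698; standard divisor 313698/56 ≈ 5601.75.
Standard quotas: Alpha 19.2825, Beta 2.9262, Gamma 4.2928, Delta 20.8333, Epsilon 1.6980, Zeta 3.7735, Eta 3.1936.
Lower quotas: Alpha 19, Beta 2, Gamma 4, Delta 20, Epsilon 1, Zeta 3, Eta 3 (sum 52, leaving 4 seats).
Remainders in descending order: Beta 0.9262, Delta 0.8333, Zeta 0.7735, Epsilon 0.6980, Gamma 0.2928, Alpha 0.2825, Eta 0.1936.
Largest remainders: Beta, Delta, Zeta, Epsilon receive the extra seats.
Epsilon receives 2.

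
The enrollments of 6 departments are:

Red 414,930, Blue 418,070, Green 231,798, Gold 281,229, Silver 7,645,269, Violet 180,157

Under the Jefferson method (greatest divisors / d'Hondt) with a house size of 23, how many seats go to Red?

1

Standard divisor 9171453/23 ≈ 398758.826; standard quotas: Red 1.041, Blue 1.048, Green 0.581, Gold 0.705, Silver 19.173, Violet 0.452.
Rounding down gives 1, 1, 0, 0, 19, 0 = 21 seats, so the divisor must be adjusted.
With modified divisor 355800: modified quotas Red 1.166, Blue 1.175, Green 0.651, Gold 0.790, Silver 21.488, Violet 0.506.
Rounding down: Red 1, Blue 1, Green 0, Gold 0, Silver 21, Violet 0 (total 23).
Red receives 1.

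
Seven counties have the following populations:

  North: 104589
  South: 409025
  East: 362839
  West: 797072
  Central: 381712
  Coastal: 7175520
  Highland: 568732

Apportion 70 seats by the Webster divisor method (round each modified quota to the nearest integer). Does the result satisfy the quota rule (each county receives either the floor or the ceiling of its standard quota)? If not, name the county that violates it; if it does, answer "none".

Standard quotas: North 0.747, South 2.922, East 2.592, West 5.694, Central 2.727, Coastal 51.256, Highland 4.063.
Webster allocation: North 1, South 3, East 3, West 6, Central 3, Coastal 50, Highland 4.
Coastal has quota 51.256 (lower 51, upper 52) but receives 50 — outside the quota interval.

Coastal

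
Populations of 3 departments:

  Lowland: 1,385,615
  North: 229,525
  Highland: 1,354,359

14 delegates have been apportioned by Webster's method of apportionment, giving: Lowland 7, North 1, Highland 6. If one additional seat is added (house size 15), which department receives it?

Priority for the next seat is population ÷ (current seats + 0.5).
Priorities: Lowland 184748.667, North 153016.667, Highland 208362.923.
Highest priority: Highland.

Highland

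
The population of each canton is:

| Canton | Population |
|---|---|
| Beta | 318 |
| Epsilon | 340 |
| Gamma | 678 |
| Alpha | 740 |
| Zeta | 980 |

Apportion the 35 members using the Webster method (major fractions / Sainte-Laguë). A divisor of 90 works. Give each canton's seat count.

Beta: 4; Epsilon: 4; Gamma: 8; Alpha: 8; Zeta: 11

With modified divisor 90: modified quotas Beta 3.533, Epsilon 3.778, Gamma 7.533, Alpha 8.222, Zeta 10.889.
Rounding to the nearest integer: Beta 4, Epsilon 4, Gamma 8, Alpha 8, Zeta 11 (total 35).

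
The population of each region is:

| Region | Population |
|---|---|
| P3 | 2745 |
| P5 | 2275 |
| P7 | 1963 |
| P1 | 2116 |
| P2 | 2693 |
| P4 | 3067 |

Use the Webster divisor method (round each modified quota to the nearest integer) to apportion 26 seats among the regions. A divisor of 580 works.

P3=5; P5=4; P7=3; P1=4; P2=5; P4=5

With modified divisor 580: modified quotas P3 4.733, P5 3.922, P7 3.384, P1 3.648, P2 4.643, P4 5.288.
Rounding to the nearest integer: P3 5, P5 4, P7 3, P1 4, P2 5, P4 5 (total 26).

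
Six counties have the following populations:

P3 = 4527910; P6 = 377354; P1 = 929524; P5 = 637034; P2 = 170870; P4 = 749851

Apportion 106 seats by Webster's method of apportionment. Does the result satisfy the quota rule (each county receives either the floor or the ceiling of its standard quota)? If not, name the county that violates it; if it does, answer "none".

Standard quotas: P3 64.925, P6 5.411, P1 13.328, P5 9.134, P2 2.450, P4 10.752.
Webster allocation: P3 66, P6 5, P1 13, P5 9, P2 2, P4 11.
P3 has quota 64.925 (lower 64, upper 65) but receives 66 — outside the quota interval.

P3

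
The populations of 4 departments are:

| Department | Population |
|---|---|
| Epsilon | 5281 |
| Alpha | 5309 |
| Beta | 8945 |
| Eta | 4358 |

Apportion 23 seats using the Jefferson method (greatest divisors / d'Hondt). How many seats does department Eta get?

4

Standard divisor 23893/23 ≈ 1038.826; standard quotas: Epsilon 5.084, Alpha 5.111, Beta 8.611, Eta 4.195.
Rounding down gives 5, 5, 8, 4 = 22 seats, so the divisor must be adjusted.
With modified divisor 900: modified quotas Epsilon 5.868, Alpha 5.899, Beta 9.939, Eta 4.842.
Rounding down: Epsilon 5, Alpha 5, Beta 9, Eta 4 (total 23).
Eta receives 4.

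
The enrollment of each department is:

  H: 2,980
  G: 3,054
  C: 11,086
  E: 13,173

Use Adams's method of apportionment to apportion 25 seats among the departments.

Standard divisor 30293/25 ≈ 1211.72; standard quotas: H 2.459, G 2.520, C 9.149, E 10.871.
Rounding up gives 3, 3, 10, 11 = 27 seats, so the divisor must be adjusted.
With modified divisor 1350: modified quotas H 2.207, G 2.262, C 8.212, E 9.758.
Rounding up: H 3, G 3, C 9, E 10 (total 25).

H 3; G 3; C 9; E 10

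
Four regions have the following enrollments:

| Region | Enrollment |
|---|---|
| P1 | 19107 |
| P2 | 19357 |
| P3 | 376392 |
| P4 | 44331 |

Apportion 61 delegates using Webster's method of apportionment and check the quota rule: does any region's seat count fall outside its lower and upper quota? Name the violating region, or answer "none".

Standard quotas: P1 2.538, P2 2.571, P3 50.001, P4 5.889.
Webster allocation: P1 3, P2 3, P3 49, P4 6.
P3 has quota 50.001 (lower 50, upper 51) but receives 49 — outside the quota interval.

P3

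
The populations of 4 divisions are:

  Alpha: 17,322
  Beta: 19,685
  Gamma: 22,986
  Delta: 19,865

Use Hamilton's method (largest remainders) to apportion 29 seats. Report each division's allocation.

Alpha=6; Beta=7; Gamma=9; Delta=7

The standard divisor is 79858/29 ≈ 2753.724.
Standard quotas: Alpha 6.2904, Beta 7.1485, Gamma 8.3472, Delta 7.2139.
Lower quotas: Alpha 6, Beta 7, Gamma 8, Delta 7 (sum 28, leaving 1 seat).
Remainders in descending order: Gamma 0.3472, Alpha 0.2904, Delta 0.2139, Beta 0.1485.
Largest remainder: Gamma receives the extra seat.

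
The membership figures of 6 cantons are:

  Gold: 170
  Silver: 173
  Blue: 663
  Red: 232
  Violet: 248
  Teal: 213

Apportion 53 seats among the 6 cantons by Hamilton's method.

Gold: 5, Silver: 5, Blue: 21, Red: 7, Violet: 8, Teal: 7

Total 1699; standard divisor 1699/53 ≈ 32.057.
Standard quotas: Gold 5.303, Silver 5.397, Blue 20.682, Red 7.237, Violet 7.736, Teal 6.644.
Lower quotas: Gold 5, Silver 5, Blue 20, Red 7, Violet 7, Teal 6 (sum 50, leaving 3 seats).
Remainders in descending order: Violet 0.736, Blue 0.682, Teal 0.644, Silver 0.397, Gold 0.303, Red 0.237.
The surplus seats go to Violet, Blue, Teal.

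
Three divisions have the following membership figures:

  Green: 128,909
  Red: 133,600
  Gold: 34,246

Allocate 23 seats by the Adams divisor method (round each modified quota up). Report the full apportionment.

Standard divisor 296755/23 ≈ 12902.391; standard quotas: Green 9.991, Red 10.355, Gold 2.654.
Rounding up gives 10, 11, 3 = 24 seats, so the divisor must be adjusted.
With modified divisor 13800: modified quotas Green 9.341, Red 9.681, Gold 2.482.
Rounding up: Green 10, Red 10, Gold 3 (total 23).

Green 10, Red 10, Gold 3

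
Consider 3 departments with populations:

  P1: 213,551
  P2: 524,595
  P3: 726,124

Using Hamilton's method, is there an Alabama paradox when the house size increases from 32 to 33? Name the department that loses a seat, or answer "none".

At 32 seats: P1 5, P2 11, P3 16.
At 33 seats: P1 5, P2 12, P3 16.
No department's allocation decreased.

none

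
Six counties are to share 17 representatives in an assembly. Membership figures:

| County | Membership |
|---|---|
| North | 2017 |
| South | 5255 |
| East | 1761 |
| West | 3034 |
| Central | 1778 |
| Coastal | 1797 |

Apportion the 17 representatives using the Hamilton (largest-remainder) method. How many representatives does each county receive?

North 2, South 6, East 2, West 3, Central 2, Coastal 2

The standard divisor is 15642/17 ≈ 920.118.
Standard quotas: North 2.1921, South 5.7112, East 1.9139, West 3.2974, Central 1.9324, Coastal 1.9530.
Lower quotas: North 2, South 5, East 1, West 3, Central 1, Coastal 1 (sum 13, leaving 4 seats).
Remainders in descending order: Coastal 0.9530, Central 0.9324, East 0.9139, South 0.7112, West 0.2974, North 0.1921.
Largest remainders: Coastal, Central, East, South receive the extra seats.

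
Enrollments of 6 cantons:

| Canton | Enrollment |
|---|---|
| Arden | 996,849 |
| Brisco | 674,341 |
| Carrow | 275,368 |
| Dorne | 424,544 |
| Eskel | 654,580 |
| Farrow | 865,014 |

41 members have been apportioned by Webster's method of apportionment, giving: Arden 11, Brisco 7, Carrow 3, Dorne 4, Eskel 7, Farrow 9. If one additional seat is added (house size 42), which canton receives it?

Dorne

Priority for the next seat is population ÷ (current seats + 0.5).
Priorities: Arden 86682.522, Brisco 89912.133, Carrow 78676.571, Dorne 94343.111, Eskel 87277.333, Farrow 91054.105.
Highest priority: Dorne.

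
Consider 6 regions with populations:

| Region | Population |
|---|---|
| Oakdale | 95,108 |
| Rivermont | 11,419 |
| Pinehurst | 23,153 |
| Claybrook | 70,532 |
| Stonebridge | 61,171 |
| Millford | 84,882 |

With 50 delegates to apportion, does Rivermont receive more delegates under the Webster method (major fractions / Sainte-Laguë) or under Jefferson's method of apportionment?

Webster: Oakdale 14, Rivermont 2, Pinehurst 3, Claybrook 10, Stonebridge 9, Millford 12.
Jefferson: Oakdale 14, Rivermont 1, Pinehurst 3, Claybrook 10, Stonebridge 9, Millford 13.
Rivermont gets 2 under Webster and 1 under Jefferson.

Webster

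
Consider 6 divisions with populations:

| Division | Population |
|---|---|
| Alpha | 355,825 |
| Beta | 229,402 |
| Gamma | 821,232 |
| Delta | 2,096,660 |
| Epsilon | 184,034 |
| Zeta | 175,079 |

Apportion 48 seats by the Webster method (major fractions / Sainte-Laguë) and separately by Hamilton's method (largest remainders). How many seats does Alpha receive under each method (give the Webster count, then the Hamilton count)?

4 and 5

Webster: Alpha 4, Beta 3, Gamma 10, Delta 27, Epsilon 2, Zeta 2.
Hamilton: Alpha 5, Beta 3, Gamma 10, Delta 26, Epsilon 2, Zeta 2.
Alpha gets 4 under Webster and 5 under Hamilton.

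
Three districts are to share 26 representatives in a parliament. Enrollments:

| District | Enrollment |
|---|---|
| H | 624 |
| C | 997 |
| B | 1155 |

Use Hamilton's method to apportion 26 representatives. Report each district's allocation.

H 6; C 9; B 11

The standard divisor is 2776/26 ≈ 106.769.
Standard quotas: H 5.844, C 9.338, B 10.818.
Lower quotas: H 5, C 9, B 10 (sum 24, leaving 2 seats).
Remainders in descending order: H 0.844, B 0.818, C 0.338.
The surplus seats go to H, B.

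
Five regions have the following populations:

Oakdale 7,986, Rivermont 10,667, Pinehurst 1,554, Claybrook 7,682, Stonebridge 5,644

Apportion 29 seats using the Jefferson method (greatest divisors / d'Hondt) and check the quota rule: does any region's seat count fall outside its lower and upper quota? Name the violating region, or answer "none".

none

Standard quotas: Oakdale 6.906, Rivermont 9.225, Pinehurst 1.344, Claybrook 6.644, Stonebridge 4.881.
Jefferson allocation: Oakdale 7, Rivermont 9, Pinehurst 1, Claybrook 7, Stonebridge 5.
Every allocation lies between the lower and upper quota.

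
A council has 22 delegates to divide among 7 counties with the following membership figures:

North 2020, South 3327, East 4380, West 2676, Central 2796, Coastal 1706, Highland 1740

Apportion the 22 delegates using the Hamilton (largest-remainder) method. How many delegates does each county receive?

North: 3, South: 4, East: 5, West: 3, Central: 3, Coastal: 2, Highland: 2

The standard divisor is 18645/22 ≈ 847.5.
Standard quotas: North 2.383, South 3.926, East 5.168, West 3.158, Central 3.299, Coastal 2.013, Highland 2.053.
Lower quotas: North 2, South 3, East 5, West 3, Central 3, Coastal 2, Highland 2 (sum 20, leaving 2 seats).
Remainders in descending order: South 0.926, North 0.383, Central 0.299, East 0.168, West 0.158, Highland 0.053, Coastal 0.013.
The surplus seats go to South, North.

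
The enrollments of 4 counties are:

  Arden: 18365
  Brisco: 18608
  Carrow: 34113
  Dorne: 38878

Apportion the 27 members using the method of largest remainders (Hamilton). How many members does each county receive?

Arden: 4, Brisco: 5, Carrow: 8, Dorne: 10

Standard divisor: 109964 ÷ 27 ≈ 4072.741.
Standard quotas: Arden 4.5092, Brisco 4.5689, Carrow 8.3759, Dorne 9.5459.
Lower quotas: Arden 4, Brisco 4, Carrow 8, Dorne 9 (sum 25, leaving 2 seats).
Remainders in descending order: Brisco 0.5689, Dorne 0.5459, Arden 0.5092, Carrow 0.3759.
The surplus seats go to Brisco, Dorne.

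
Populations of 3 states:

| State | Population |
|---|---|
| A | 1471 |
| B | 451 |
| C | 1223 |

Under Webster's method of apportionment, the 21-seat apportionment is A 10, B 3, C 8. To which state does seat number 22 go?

C

Priority for the next seat is population ÷ (current seats + 0.5).
Priorities: A 140.095, B 128.857, C 143.882.
Highest priority: C.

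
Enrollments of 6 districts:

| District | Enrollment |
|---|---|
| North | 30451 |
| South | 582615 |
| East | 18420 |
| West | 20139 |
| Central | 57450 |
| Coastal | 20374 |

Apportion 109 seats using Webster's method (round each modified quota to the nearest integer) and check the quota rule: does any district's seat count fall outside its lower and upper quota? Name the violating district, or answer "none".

Standard quotas: North 4.550, South 87.059, East 2.752, West 3.009, Central 8.585, Coastal 3.044.
Webster allocation: North 5, South 86, East 3, West 3, Central 9, Coastal 3.
South has quota 87.059 (lower 87, upper 88) but receives 86 — outside the quota interval.

South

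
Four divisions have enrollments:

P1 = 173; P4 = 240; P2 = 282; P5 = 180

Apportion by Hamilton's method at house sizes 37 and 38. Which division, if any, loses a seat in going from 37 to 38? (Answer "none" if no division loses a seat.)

none

At 37 seats: P1 7, P4 10, P2 12, P5 8.
At 38 seats: P1 8, P4 10, P2 12, P5 8.
No division's allocation decreased.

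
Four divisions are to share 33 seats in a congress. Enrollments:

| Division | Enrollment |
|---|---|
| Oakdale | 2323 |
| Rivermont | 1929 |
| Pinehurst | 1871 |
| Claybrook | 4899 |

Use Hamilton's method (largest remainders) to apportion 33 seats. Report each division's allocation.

The standard divisor is 11022/33 = 334.
Standard quotas: Oakdale 6.955, Rivermont 5.775, Pinehurst 5.602, Claybrook 14.668.
Lower quotas: Oakdale 6, Rivermont 5, Pinehurst 5, Claybrook 14 (sum 30, leaving 3 seats).
Remainders in descending order: Oakdale 0.955, Rivermont 0.775, Claybrook 0.668, Pinehurst 0.602.
Largest remainders: Oakdale, Rivermont, Claybrook receive the extra seats.

Oakdale 7, Rivermont 6, Pinehurst 5, Claybrook 15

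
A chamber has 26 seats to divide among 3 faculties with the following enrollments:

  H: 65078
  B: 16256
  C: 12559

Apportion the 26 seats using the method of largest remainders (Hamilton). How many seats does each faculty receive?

Total 93893; standard divisor 93893/26 ≈ 3611.269.
Standard quotas: H 18.0208, B 4.5015, C 3.4777.
Lower quotas: H 18, B 4, C 3 (sum 25, leaving 1 seat).
Remainders in descending order: B 0.5015, C 0.4777, H 0.0208.
The surplus seat goes to B.

H 18, B 5, C 3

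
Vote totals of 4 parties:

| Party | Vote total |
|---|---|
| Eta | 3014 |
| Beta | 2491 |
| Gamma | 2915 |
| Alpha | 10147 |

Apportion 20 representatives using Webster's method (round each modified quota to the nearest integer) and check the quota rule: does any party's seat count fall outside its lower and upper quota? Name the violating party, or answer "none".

Standard quotas: Eta 3.247, Beta 2.683, Gamma 3.140, Alpha 10.930.
Webster allocation: Eta 3, Beta 3, Gamma 3, Alpha 11.
Every allocation lies between the lower and upper quota.

none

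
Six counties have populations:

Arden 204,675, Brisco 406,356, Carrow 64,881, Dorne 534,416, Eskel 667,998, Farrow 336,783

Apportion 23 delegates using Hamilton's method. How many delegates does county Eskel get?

7

Standard divisor: 2215109 ÷ 23 ≈ 96309.087.
Standard quotas: Arden 2.1252, Brisco 4.2193, Carrow 0.6737, Dorne 5.5490, Eskel 6.9360, Farrow 3.4969.
Lower quotas: Arden 2, Brisco 4, Carrow 0, Dorne 5, Eskel 6, Farrow 3 (sum 20, leaving 3 seats).
Remainders in descending order: Eskel 0.9360, Carrow 0.6737, Dorne 0.5490, Farrow 0.4969, Brisco 0.2193, Arden 0.1252.
Largest remainders: Eskel, Carrow, Dorne receive the extra seats.
Eskel receives 7.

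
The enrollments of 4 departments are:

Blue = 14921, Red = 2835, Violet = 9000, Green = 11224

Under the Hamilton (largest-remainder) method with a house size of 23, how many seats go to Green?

Standard divisor: 37980 ÷ 23 ≈ 1651.304.
Standard quotas: Blue 9.0359, Red 1.7168, Violet 5.4502, Green 6.7971.
Lower quotas: Blue 9, Red 1, Violet 5, Green 6 (sum 21, leaving 2 seats).
Remainders in descending order: Green 0.7971, Red 0.7168, Violet 0.4502, Blue 0.0359.
The surplus seats go to Green, Red.
Green receives 7.

7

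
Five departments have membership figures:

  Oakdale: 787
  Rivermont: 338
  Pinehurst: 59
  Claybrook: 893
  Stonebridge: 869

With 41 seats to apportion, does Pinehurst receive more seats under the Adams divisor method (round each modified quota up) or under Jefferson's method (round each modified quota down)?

Adams

Adams: Oakdale 11, Rivermont 5, Pinehurst 1, Claybrook 12, Stonebridge 12.
Jefferson: Oakdale 11, Rivermont 5, Pinehurst 0, Claybrook 13, Stonebridge 12.
Pinehurst gets 1 under Adams and 0 under Jefferson.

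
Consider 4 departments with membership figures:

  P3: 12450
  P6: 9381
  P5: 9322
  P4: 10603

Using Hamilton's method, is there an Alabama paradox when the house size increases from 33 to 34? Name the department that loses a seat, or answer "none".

none

At 33 seats: P3 10, P6 8, P5 7, P4 8.
At 34 seats: P3 10, P6 8, P5 7, P4 9.
No department's allocation decreased.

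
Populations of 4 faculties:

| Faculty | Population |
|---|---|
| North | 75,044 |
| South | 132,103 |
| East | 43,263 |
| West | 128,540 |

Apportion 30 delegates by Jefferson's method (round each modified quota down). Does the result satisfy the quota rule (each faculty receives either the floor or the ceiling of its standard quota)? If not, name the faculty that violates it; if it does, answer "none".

none

Standard quotas: North 5.941, South 10.458, East 3.425, West 10.176.
Jefferson allocation: North 6, South 11, East 3, West 10.
Every allocation lies between the lower and upper quota.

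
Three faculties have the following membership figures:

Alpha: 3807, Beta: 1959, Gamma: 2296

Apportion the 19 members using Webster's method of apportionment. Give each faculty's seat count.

Alpha 9, Beta 5, Gamma 5

Standard divisor 8062/19 ≈ 424.316; standard quotas: Alpha 8.972, Beta 4.617, Gamma 5.411.
Rounding to the nearest integer gives Alpha 9, Beta 5, Gamma 5 — total 19, matching the house size, so no adjustment is needed.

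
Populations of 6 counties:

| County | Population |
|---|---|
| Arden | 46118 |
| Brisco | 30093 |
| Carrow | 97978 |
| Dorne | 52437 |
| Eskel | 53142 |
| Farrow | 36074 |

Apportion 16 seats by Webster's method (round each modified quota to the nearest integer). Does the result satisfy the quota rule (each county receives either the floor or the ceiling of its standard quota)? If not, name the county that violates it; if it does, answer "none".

Standard quotas: Arden 2.336, Brisco 1.524, Carrow 4.963, Dorne 2.656, Eskel 2.692, Farrow 1.827.
Webster allocation: Arden 2, Brisco 1, Carrow 5, Dorne 3, Eskel 3, Farrow 2.
Every allocation lies between the lower and upper quota.

none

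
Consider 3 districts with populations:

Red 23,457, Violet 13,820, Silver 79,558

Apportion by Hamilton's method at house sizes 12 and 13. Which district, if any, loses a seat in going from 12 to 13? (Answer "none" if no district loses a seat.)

Violet

At 12 seats: Red 2, Violet 2, Silver 8.
At 13 seats: Red 3, Violet 1, Silver 9.
Violet drops from 2 to 1.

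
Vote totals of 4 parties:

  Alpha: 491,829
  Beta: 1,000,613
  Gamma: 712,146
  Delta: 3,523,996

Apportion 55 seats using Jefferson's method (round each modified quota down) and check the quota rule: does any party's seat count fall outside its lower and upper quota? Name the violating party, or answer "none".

Standard quotas: Alpha 4.722, Beta 9.607, Gamma 6.837, Delta 33.834.
Jefferson allocation: Alpha 4, Beta 9, Gamma 7, Delta 35.
Delta has quota 33.834 (lower 33, upper 34) but receives 35 — outside the quota interval.

Delta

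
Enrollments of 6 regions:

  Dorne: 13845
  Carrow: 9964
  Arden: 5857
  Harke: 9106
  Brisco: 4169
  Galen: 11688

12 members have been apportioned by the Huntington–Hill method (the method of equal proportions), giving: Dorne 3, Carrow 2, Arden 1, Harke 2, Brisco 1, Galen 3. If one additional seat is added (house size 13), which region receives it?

Arden

Priority for the next seat is population ÷ (√(s·(s+1))).
Priorities: Dorne 3996.707, Carrow 4067.786, Arden 4141.524, Harke 3717.509, Brisco 2947.928, Galen 3374.035.
Highest priority: Arden.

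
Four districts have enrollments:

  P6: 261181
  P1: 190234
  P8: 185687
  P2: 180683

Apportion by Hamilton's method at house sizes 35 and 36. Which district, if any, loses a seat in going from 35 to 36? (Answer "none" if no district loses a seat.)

none

At 35 seats: P6 11, P1 8, P8 8, P2 8.
At 36 seats: P6 12, P1 8, P8 8, P2 8.
No district's allocation decreased.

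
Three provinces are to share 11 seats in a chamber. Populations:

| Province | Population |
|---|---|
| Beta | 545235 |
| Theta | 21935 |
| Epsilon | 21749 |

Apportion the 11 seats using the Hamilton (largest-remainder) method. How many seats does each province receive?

Beta 10, Theta 1, Epsilon 0

Total 588919; standard divisor 588919/11 ≈ 53538.091.
Standard quotas: Beta 10.1841, Theta 0.4097, Epsilon 0.4062.
Lower quotas: Beta 10, Theta 0, Epsilon 0 (sum 10, leaving 1 seat).
Remainders in descending order: Theta 0.4097, Epsilon 0.4062, Beta 0.1841.
The surplus seat goes to Theta.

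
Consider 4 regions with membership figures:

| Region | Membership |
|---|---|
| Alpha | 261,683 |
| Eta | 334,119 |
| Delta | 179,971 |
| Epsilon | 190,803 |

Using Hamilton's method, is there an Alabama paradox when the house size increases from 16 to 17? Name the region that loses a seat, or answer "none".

none

At 16 seats: Alpha 4, Eta 6, Delta 3, Epsilon 3.
At 17 seats: Alpha 5, Eta 6, Delta 3, Epsilon 3.
No region's allocation decreased.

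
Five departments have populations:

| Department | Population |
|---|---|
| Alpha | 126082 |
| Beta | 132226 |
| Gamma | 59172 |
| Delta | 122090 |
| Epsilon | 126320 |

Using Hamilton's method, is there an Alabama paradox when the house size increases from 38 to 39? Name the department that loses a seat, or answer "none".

At 38 seats: Alpha 8, Beta 9, Gamma 4, Delta 8, Epsilon 9.
At 39 seats: Alpha 9, Beta 9, Gamma 4, Delta 8, Epsilon 9.
No department's allocation decreased.

none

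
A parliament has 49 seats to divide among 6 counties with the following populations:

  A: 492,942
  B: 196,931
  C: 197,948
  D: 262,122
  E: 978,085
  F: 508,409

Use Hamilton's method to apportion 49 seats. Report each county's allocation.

Total 2636437; standard divisor 2636437/49 ≈ 53804.837.
Standard quotas: A 9.1617, B 3.6601, C 3.6790, D 4.8717, E 18.1784, F 9.4491.
Lower quotas: A 9, B 3, C 3, D 4, E 18, F 9 (sum 46, leaving 3 seats).
Remainders in descending order: D 0.8717, C 0.6790, B 0.6601, F 0.4491, E 0.1784, A 0.1617.
The surplus seats go to D, C, B.

A=9; B=4; C=4; D=5; E=18; F=9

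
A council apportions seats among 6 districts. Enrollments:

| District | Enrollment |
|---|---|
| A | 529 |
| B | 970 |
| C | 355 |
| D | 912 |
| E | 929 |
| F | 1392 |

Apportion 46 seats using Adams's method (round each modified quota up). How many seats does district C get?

4

Standard divisor 5087/46 ≈ 110.587; standard quotas: A 4.784, B 8.771, C 3.210, D 8.247, E 8.401, F 12.587.
Rounding up gives 5, 9, 4, 9, 9, 13 = 49 seats, so the divisor must be adjusted.
With modified divisor 117: modified quotas A 4.521, B 8.291, C 3.034, D 7.795, E 7.940, F 11.897.
Rounding up: A 5, B 9, C 4, D 8, E 8, F 12 (total 46).
C receives 4.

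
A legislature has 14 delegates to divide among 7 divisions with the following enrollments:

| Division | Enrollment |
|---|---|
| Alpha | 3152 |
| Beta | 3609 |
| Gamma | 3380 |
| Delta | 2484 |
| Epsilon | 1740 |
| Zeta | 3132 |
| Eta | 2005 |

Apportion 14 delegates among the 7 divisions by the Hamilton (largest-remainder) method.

The standard divisor is 19502/14 = 1393.
Standard quotas: Alpha 2.263, Beta 2.591, Gamma 2.426, Delta 1.783, Epsilon 1.249, Zeta 2.248, Eta 1.439.
Lower quotas: Alpha 2, Beta 2, Gamma 2, Delta 1, Epsilon 1, Zeta 2, Eta 1 (sum 11, leaving 3 seats).
Remainders in descending order: Delta 0.783, Beta 0.591, Eta 0.439, Gamma 0.426, Alpha 0.263, Epsilon 0.249, Zeta 0.248.
The surplus seats go to Delta, Beta, Eta.

Alpha 2; Beta 3; Gamma 2; Delta 2; Epsilon 1; Zeta 2; Eta 2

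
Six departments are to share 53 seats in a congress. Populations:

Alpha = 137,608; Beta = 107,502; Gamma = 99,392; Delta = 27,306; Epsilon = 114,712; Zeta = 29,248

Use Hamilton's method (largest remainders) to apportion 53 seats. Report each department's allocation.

Total 515768; standard divisor 515768/53 ≈ 9731.472.
Standard quotas: Alpha 14.1405, Beta 11.0468, Gamma 10.2135, Delta 2.8059, Epsilon 11.7877, Zeta 3.0055.
Lower quotas: Alpha 14, Beta 11, Gamma 10, Delta 2, Epsilon 11, Zeta 3 (sum 51, leaving 2 seats).
Remainders in descending order: Delta 0.8059, Epsilon 0.7877, Gamma 0.2135, Alpha 0.1405, Beta 0.0468, Zeta 0.0055.
The surplus seats go to Delta, Epsilon.

Alpha=14, Beta=11, Gamma=10, Delta=3, Epsilon=12, Zeta=3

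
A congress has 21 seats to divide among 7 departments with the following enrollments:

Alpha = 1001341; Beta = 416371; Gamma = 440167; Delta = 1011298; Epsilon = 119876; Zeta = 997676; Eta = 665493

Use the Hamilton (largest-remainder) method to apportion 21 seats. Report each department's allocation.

Alpha 4; Beta 2; Gamma 2; Delta 5; Epsilon 1; Zeta 4; Eta 3

The standard divisor is 4652222/21 ≈ 221534.381.
Standard quotas: Alpha 4.5200, Beta 1.8795, Gamma 1.9869, Delta 4.5650, Epsilon 0.5411, Zeta 4.5035, Eta 3.0040.
Lower quotas: Alpha 4, Beta 1, Gamma 1, Delta 4, Epsilon 0, Zeta 4, Eta 3 (sum 17, leaving 4 seats).
Remainders in descending order: Gamma 0.9869, Beta 0.8795, Delta 0.5650, Epsilon 0.5411, Alpha 0.5200, Zeta 0.5035, Eta 0.0040.
Largest remainders: Gamma, Beta, Delta, Epsilon receive the extra seats.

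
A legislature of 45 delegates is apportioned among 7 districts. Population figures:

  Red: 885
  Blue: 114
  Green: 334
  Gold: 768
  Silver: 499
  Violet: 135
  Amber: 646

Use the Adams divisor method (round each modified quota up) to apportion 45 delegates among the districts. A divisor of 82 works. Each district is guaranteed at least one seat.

With modified divisor 82: modified quotas Red 10.793, Blue 1.390, Green 4.073, Gold 9.366, Silver 6.085, Violet 1.646, Amber 7.878.
Rounding up: Red 11, Blue 2, Green 5, Gold 10, Silver 7, Violet 2, Amber 8 (total 45).

Red=11, Blue=2, Green=5, Gold=10, Silver=7, Violet=2, Amber=8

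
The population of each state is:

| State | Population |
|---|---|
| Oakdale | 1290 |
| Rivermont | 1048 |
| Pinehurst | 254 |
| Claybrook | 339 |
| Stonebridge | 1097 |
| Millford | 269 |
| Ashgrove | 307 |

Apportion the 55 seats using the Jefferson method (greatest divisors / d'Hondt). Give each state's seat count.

Standard divisor 4604/55 ≈ 83.709; standard quotas: Oakdale 15.411, Rivermont 12.520, Pinehurst 3.034, Claybrook 4.050, Stonebridge 13.105, Millford 3.214, Ashgrove 3.667.
Rounding down gives 15, 12, 3, 4, 13, 3, 3 = 53 seats, so the divisor must be adjusted.
With modified divisor 80: modified quotas Oakdale 16.125, Rivermont 13.100, Pinehurst 3.175, Claybrook 4.237, Stonebridge 13.713, Millford 3.362, Ashgrove 3.837.
Rounding down: Oakdale 16, Rivermont 13, Pinehurst 3, Claybrook 4, Stonebridge 13, Millford 3, Ashgrove 3 (total 55).

Oakdale 16, Rivermont 13, Pinehurst 3, Claybrook 4, Stonebridge 13, Millford 3, Ashgrove 3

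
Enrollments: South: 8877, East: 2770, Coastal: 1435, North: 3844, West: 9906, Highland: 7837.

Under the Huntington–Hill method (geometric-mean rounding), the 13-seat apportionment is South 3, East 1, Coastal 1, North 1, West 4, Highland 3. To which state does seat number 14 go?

North

Priority for the next seat is population ÷ (√(s·(s+1))).
Priorities: South 2562.569, East 1958.686, Coastal 1014.698, North 2718.118, West 2215.049, Highland 2262.347.
Highest priority: North.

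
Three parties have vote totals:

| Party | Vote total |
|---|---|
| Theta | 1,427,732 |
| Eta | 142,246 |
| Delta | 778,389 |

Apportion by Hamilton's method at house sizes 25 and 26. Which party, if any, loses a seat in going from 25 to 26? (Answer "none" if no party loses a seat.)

At 25 seats: Theta 15, Eta 2, Delta 8.
At 26 seats: Theta 16, Eta 1, Delta 9.
Eta drops from 2 to 1.

Eta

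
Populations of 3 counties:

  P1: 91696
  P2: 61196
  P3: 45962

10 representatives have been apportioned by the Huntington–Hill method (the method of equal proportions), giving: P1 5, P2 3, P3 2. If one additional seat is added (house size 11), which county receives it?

P3

Priority for the next seat is population ÷ (√(s·(s+1))).
Priorities: P1 16741.323, P2 17665.764, P3 18763.908.
Highest priority: P3.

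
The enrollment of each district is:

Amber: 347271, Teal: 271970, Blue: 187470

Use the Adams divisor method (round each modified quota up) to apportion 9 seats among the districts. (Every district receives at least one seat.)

Standard divisor 806711/9 ≈ 89634.556; standard quotas: Amber 3.874, Teal 3.034, Blue 2.091.
Rounding up gives 4, 4, 3 = 11 seats, so the divisor must be adjusted.
With modified divisor 104700: modified quotas Amber 3.317, Teal 2.598, Blue 1.791.
Rounding up: Amber 4, Teal 3, Blue 2 (total 9).

Amber=4, Teal=3, Blue=2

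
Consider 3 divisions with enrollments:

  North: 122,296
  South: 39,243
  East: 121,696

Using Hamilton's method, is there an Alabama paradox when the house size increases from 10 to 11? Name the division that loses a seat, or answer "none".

At 10 seats: North 4, South 2, East 4.
At 11 seats: North 5, South 1, East 5.
South drops from 2 to 1.

South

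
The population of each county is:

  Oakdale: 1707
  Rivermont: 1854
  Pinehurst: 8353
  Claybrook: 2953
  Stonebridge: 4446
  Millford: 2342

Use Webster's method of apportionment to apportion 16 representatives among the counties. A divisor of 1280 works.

Oakdale 1, Rivermont 1, Pinehurst 7, Claybrook 2, Stonebridge 3, Millford 2

With modified divisor 1280: modified quotas Oakdale 1.334, Rivermont 1.448, Pinehurst 6.526, Claybrook 2.307, Stonebridge 3.473, Millford 1.830.
Rounding to the nearest integer: Oakdale 1, Rivermont 1, Pinehurst 7, Claybrook 2, Stonebridge 3, Millford 2 (total 16).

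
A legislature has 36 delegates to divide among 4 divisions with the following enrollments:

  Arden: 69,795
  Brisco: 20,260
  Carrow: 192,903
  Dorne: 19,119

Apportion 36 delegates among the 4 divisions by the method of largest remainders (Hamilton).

Total 302077; standard divisor 302077/36 ≈ 8391.028.
Standard quotas: Arden 8.3178, Brisco 2.4145, Carrow 22.9892, Dorne 2.2785.
Lower quotas: Arden 8, Brisco 2, Carrow 22, Dorne 2 (sum 34, leaving 2 seats).
Remainders in descending order: Carrow 0.9892, Brisco 0.4145, Arden 0.3178, Dorne 0.2785.
Largest remainders: Carrow, Brisco receive the extra seats.

Arden 8; Brisco 3; Carrow 23; Dorne 2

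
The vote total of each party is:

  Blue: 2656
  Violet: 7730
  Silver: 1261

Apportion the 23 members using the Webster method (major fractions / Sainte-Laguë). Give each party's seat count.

Blue 5, Violet 15, Silver 3

Standard divisor 11647/23 ≈ 506.391; standard quotas: Blue 5.245, Violet 15.265, Silver 2.490.
Rounding to the nearest integer gives 5, 15, 2 = 22 seats, so the divisor must be adjusted.
With modified divisor 500: modified quotas Blue 5.312, Violet 15.460, Silver 2.522.
Rounding to the nearest integer: Blue 5, Violet 15, Silver 3 (total 23).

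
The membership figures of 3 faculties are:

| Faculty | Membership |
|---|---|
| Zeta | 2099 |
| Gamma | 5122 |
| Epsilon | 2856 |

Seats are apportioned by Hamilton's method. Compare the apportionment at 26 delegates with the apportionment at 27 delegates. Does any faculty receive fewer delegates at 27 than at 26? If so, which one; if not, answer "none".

At 26 seats: Zeta 6, Gamma 13, Epsilon 7.
At 27 seats: Zeta 5, Gamma 14, Epsilon 8.
Zeta drops from 6 to 5.

Zeta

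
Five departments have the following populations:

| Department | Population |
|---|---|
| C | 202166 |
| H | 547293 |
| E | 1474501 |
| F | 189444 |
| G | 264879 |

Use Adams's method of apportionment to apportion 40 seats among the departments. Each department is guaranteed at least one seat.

Standard divisor 2678283/40 ≈ 66957.075; standard quotas: C 3.019, H 8.174, E 22.022, F 2.829, G 3.956.
Rounding up gives 4, 9, 23, 3, 4 = 43 seats, so the divisor must be adjusted.
With modified divisor 69300: modified quotas C 2.917, H 7.897, E 21.277, F 2.734, G 3.822.
Rounding up: C 3, H 8, E 22, F 3, G 4 (total 40).

C: 3; H: 8; E: 22; F: 3; G: 4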